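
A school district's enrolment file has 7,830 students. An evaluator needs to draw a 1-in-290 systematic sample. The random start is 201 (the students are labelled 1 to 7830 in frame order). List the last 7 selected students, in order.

6001, 6291, 6581, 6871, 7161, 7451, 7741

21st selection = 201 + 20×290 = 6001
22nd: 6001 + 290 = 6291
23rd: 6291 + 290 = 6581
24th: 6581 + 290 = 6871
25th: 6871 + 290 = 7161
26th: 7161 + 290 = 7451
27th: 7451 + 290 = 7741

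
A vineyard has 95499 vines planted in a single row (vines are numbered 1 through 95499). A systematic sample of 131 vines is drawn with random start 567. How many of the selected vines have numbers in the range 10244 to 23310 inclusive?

18

k = 95499/131 = 729
First selection ≥ 10244: 567 + ⌈(10244−567)/729⌉·729 = 567 + 14×729 = 10773
Last selection ≤ 23310: 567 + ⌊(23310−567)/729⌋·729 = 567 + 31×729 = 23166
Count = 31 − 14 + 1 = 18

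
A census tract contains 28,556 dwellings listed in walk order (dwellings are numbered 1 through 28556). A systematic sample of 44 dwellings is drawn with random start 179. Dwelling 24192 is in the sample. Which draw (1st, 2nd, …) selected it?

k = 28556/44 = 649
position = (24192 − 179)/649 + 1 = 24013/649 + 1 = 37 + 1 = 38

38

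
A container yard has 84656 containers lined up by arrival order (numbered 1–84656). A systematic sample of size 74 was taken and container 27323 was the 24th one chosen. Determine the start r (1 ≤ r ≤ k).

k = 84656/74 = 1144
r = 27323 − (24−1)×1144 = 27323 − 26312 = 1011

1011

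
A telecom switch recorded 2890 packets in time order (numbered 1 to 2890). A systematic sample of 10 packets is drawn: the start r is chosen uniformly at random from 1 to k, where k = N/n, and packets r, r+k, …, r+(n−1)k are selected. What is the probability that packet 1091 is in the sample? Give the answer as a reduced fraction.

1/289

k = 2890/10 = 289.
Packet 1091 is selected iff r ≡ 1091 (mod 289); exactly one such r in {1,…,289}.
Inclusion probability = 1/289.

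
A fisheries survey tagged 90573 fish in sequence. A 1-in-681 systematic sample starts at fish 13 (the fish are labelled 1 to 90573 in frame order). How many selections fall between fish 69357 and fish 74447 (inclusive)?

k = 681
First selection ≥ 69357: 13 + ⌈(69357−13)/681⌉·681 = 13 + 102×681 = 69475
Last selection ≤ 74447: 13 + ⌊(74447−13)/681⌋·681 = 13 + 109×681 = 74242
Count = 109 − 102 + 1 = 8

8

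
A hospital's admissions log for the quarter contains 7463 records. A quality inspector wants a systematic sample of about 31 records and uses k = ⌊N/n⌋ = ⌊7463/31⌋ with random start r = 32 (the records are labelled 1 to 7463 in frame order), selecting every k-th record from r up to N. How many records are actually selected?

31

k = ⌊7463/31⌋ = 240
Achieved size = ⌊(7463 − 32)/240⌋ + 1 = ⌊7431/240⌋ + 1 = 30 + 1 = 31
(last selection: 32 + 30×240 = 7232 ≤ 7463; next would be 7472 > 7463)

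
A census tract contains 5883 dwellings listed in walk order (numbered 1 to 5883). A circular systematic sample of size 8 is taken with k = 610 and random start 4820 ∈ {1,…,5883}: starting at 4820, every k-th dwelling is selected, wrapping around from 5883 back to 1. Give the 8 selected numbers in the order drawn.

4820, 5430, 157, 767, 1377, 1987, 2597, 3207

Selection 1: 4820
Selection 2: 4820 + 610 = 5430
Selection 3: 5430 + 610 = 6040 → 6040 − 5883 = 157
Selection 4: 157 + 610 = 767
Selection 5: 767 + 610 = 1377
Selection 6: 1377 + 610 = 1987
Selection 7: 1987 + 610 = 2597
Selection 8: 2597 + 610 = 3207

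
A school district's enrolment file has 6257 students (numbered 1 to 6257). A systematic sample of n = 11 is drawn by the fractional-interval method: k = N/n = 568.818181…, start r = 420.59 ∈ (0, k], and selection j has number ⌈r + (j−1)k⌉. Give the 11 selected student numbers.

j=1: r + 0k = 420.59 → ⌈·⌉ = 421
j=2: r + 1k = 989.408181… → ⌈·⌉ = 990
j=3: r + 2k = 1558.226363… → ⌈·⌉ = 1559
j=4: r + 3k = 2127.044545… → ⌈·⌉ = 2128
j=5: r + 4k = 2695.862727… → ⌈·⌉ = 2696
j=6: r + 5k = 3264.680909… → ⌈·⌉ = 3265
j=7: r + 6k = 3833.499090… → ⌈·⌉ = 3834
j=8: r + 7k = 4402.317272… → ⌈·⌉ = 4403
j=9: r + 8k = 4971.135454… → ⌈·⌉ = 4972
j=10: r + 9k = 5539.953636… → ⌈·⌉ = 5540
j=11: r + 10k = 6108.771818… → ⌈·⌉ = 6109

421, 990, 1559, 2128, 2696, 3265, 3834, 4403, 4972, 5540, 6109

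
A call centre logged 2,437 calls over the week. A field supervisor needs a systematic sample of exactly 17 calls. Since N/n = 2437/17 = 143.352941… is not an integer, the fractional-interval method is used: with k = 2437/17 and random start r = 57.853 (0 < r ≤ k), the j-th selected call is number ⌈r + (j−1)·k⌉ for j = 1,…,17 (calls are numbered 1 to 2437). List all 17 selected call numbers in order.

j=1: r + 0k = 57.853 → ⌈·⌉ = 58
j=2: r + 1k = 201.205941… → ⌈·⌉ = 202
j=3: r + 2k = 344.558882… → ⌈·⌉ = 345
j=4: r + 3k = 487.911823… → ⌈·⌉ = 488
j=5: r + 4k = 631.264764… → ⌈·⌉ = 632
j=6: r + 5k = 774.617705… → ⌈·⌉ = 775
j=7: r + 6k = 917.970647… → ⌈·⌉ = 918
j=8: r + 7k = 1061.323588… → ⌈·⌉ = 1062
j=9: r + 8k = 1204.676529… → ⌈·⌉ = 1205
j=10: r + 9k = 1348.029470… → ⌈·⌉ = 1349
j=11: r + 10k = 1491.382411… → ⌈·⌉ = 1492
j=12: r + 11k = 1634.735352… → ⌈·⌉ = 1635
j=13: r + 12k = 1778.088294… → ⌈·⌉ = 1779
j=14: r + 13k = 1921.441235… → ⌈·⌉ = 1922
j=15: r + 14k = 2064.794176… → ⌈·⌉ = 2065
j=16: r + 15k = 2208.147117… → ⌈·⌉ = 2209
j=17: r + 16k = 2351.500058… → ⌈·⌉ = 2352

58, 202, 345, 488, 632, 775, 918, 1062, 1205, 1349, 1492, 1635, 1779, 1922, 2065, 2209, 2352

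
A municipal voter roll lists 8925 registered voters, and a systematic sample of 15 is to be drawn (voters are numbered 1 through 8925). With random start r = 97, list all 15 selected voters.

k = N/n = 8925/15 = 595
voter 1: 97
voter 2: 97 + 595 = 692
voter 3: 692 + 595 = 1287
voter 4: 1287 + 595 = 1882
voter 5: 1882 + 595 = 2477
voter 6: 2477 + 595 = 3072
voter 7: 3072 + 595 = 3667
voter 8: 3667 + 595 = 4262
voter 9: 4262 + 595 = 4857
voter 10: 4857 + 595 = 5452
voter 11: 5452 + 595 = 6047
voter 12: 6047 + 595 = 6642
voter 13: 6642 + 595 = 7237
voter 14: 7237 + 595 = 7832
voter 15: 7832 + 595 = 8427

97, 692, 1287, 1882, 2477, 3072, 3667, 4262, 4857, 5452, 6047, 6642, 7237, 7832, 8427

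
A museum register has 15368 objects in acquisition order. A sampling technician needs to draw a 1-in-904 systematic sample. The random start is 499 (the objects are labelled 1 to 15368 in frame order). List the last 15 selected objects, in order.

3rd selection = 499 + 2×904 = 2307
4th: 2307 + 904 = 3211
5th: 3211 + 904 = 4115
6th: 4115 + 904 = 5019
7th: 5019 + 904 = 5923
8th: 5923 + 904 = 6827
9th: 6827 + 904 = 7731
10th: 7731 + 904 = 8635
11th: 8635 + 904 = 9539
12th: 9539 + 904 = 10443
13th: 10443 + 904 = 11347
14th: 11347 + 904 = 12251
15th: 12251 + 904 = 13155
16th: 13155 + 904 = 14059
17th: 14059 + 904 = 14963

2307, 3211, 4115, 5019, 5923, 6827, 7731, 8635, 9539, 10443, 11347, 12251, 13155, 14059, 14963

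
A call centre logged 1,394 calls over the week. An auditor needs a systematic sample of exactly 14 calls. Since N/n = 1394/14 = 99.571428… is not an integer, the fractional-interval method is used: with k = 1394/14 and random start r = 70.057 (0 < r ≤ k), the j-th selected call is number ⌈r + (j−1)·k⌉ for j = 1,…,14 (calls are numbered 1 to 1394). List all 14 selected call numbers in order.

71, 170, 270, 369, 469, 568, 668, 768, 867, 967, 1066, 1166, 1265, 1365

j=1: r + 0k = 70.057 → ⌈·⌉ = 71
j=2: r + 1k = 169.628428… → ⌈·⌉ = 170
j=3: r + 2k = 269.199857… → ⌈·⌉ = 270
j=4: r + 3k = 368.771285… → ⌈·⌉ = 369
j=5: r + 4k = 468.342714… → ⌈·⌉ = 469
j=6: r + 5k = 567.914142… → ⌈·⌉ = 568
j=7: r + 6k = 667.485571… → ⌈·⌉ = 668
j=8: r + 7k = 767.057 → ⌈·⌉ = 768
j=9: r + 8k = 866.628428… → ⌈·⌉ = 867
j=10: r + 9k = 966.199857… → ⌈·⌉ = 967
j=11: r + 10k = 1065.771285… → ⌈·⌉ = 1066
j=12: r + 11k = 1165.342714… → ⌈·⌉ = 1166
j=13: r + 12k = 1264.914142… → ⌈·⌉ = 1265
j=14: r + 13k = 1364.485571… → ⌈·⌉ = 1365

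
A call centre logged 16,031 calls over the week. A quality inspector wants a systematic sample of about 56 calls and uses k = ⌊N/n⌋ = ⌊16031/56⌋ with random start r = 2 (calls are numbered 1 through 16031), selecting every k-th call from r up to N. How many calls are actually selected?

57

k = ⌊16031/56⌋ = 286
Achieved size = ⌊(16031 − 2)/286⌋ + 1 = ⌊16029/286⌋ + 1 = 56 + 1 = 57
(last selection: 2 + 56×286 = 16018 ≤ 16031; next would be 16304 > 16031)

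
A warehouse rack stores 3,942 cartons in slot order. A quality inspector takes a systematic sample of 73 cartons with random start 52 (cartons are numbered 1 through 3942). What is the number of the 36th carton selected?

1942

k = 3942/73 = 54
36th selection = r + (36−1)·k = 52 + 35×54 = 52 + 1890 = 1942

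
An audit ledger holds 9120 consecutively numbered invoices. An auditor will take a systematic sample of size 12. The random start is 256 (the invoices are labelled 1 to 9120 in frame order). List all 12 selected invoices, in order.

k = N/n = 9120/12 = 760
invoice 1: 256
invoice 2: 256 + 760 = 1016
invoice 3: 1016 + 760 = 1776
invoice 4: 1776 + 760 = 2536
invoice 5: 2536 + 760 = 3296
invoice 6: 3296 + 760 = 4056
invoice 7: 4056 + 760 = 4816
invoice 8: 4816 + 760 = 5576
invoice 9: 5576 + 760 = 6336
invoice 10: 6336 + 760 = 7096
invoice 11: 7096 + 760 = 7856
invoice 12: 7856 + 760 = 8616

256, 1016, 1776, 2536, 3296, 4056, 4816, 5576, 6336, 7096, 7856, 8616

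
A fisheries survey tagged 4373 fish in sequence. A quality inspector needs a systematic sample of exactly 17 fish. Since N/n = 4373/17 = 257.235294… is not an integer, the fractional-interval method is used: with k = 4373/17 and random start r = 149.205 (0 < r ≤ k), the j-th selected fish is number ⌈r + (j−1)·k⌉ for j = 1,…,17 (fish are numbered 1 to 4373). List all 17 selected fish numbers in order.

j=1: r + 0k = 149.205 → ⌈·⌉ = 150
j=2: r + 1k = 406.440294… → ⌈·⌉ = 407
j=3: r + 2k = 663.675588… → ⌈·⌉ = 664
j=4: r + 3k = 920.910882… → ⌈·⌉ = 921
j=5: r + 4k = 1178.146176… → ⌈·⌉ = 1179
j=6: r + 5k = 1435.381470… → ⌈·⌉ = 1436
j=7: r + 6k = 1692.616764… → ⌈·⌉ = 1693
j=8: r + 7k = 1949.852058… → ⌈·⌉ = 1950
j=9: r + 8k = 2207.087352… → ⌈·⌉ = 2208
j=10: r + 9k = 2464.322647… → ⌈·⌉ = 2465
j=11: r + 10k = 2721.557941… → ⌈·⌉ = 2722
j=12: r + 11k = 2978.793235… → ⌈·⌉ = 2979
j=13: r + 12k = 3236.028529… → ⌈·⌉ = 3237
j=14: r + 13k = 3493.263823… → ⌈·⌉ = 3494
j=15: r + 14k = 3750.499117… → ⌈·⌉ = 3751
j=16: r + 15k = 4007.734411… → ⌈·⌉ = 4008
j=17: r + 16k = 4264.969705… → ⌈·⌉ = 4265

150, 407, 664, 921, 1179, 1436, 1693, 1950, 2208, 2465, 2722, 2979, 3237, 3494, 3751, 4008, 4265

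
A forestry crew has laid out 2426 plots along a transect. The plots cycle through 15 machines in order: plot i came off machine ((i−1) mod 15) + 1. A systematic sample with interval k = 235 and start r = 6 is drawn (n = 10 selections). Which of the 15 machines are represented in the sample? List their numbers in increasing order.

1, 6, 11

Consecutive selections differ by k = 235, so their machine numbers differ by 235 mod 15 = 10.
gcd(235, 15) = 5, so the sample visits 15/5 = 3 distinct residues mod 15.
Start 6 is machine 6; the machines hit are 1, 6, 11.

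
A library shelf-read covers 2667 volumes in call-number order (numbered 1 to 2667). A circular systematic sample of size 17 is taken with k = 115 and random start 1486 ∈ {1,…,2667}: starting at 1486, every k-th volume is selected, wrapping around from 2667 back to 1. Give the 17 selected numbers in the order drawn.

1486, 1601, 1716, 1831, 1946, 2061, 2176, 2291, 2406, 2521, 2636, 84, 199, 314, 429, 544, 659

Selection 1: 1486
Selection 2: 1486 + 115 = 1601
Selection 3: 1601 + 115 = 1716
Selection 4: 1716 + 115 = 1831
Selection 5: 1831 + 115 = 1946
Selection 6: 1946 + 115 = 2061
Selection 7: 2061 + 115 = 2176
Selection 8: 2176 + 115 = 2291
Selection 9: 2291 + 115 = 2406
Selection 10: 2406 + 115 = 2521
Selection 11: 2521 + 115 = 2636
Selection 12: 2636 + 115 = 2751 → 2751 − 2667 = 84
Selection 13: 84 + 115 = 199
Selection 14: 199 + 115 = 314
Selection 15: 314 + 115 = 429
Selection 16: 429 + 115 = 544
Selection 17: 544 + 115 = 659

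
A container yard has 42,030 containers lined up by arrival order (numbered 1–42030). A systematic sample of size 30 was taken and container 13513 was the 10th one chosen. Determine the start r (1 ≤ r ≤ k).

904

k = 42030/30 = 1401
r = 13513 − (10−1)×1401 = 13513 − 12609 = 904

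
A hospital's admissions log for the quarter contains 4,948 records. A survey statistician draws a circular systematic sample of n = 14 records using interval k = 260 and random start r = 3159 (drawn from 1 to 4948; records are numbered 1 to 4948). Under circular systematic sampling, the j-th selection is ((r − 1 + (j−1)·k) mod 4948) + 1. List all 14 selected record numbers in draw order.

3159, 3419, 3679, 3939, 4199, 4459, 4719, 31, 291, 551, 811, 1071, 1331, 1591

Selection 1: 3159
Selection 2: 3159 + 260 = 3419
Selection 3: 3419 + 260 = 3679
Selection 4: 3679 + 260 = 3939
Selection 5: 3939 + 260 = 4199
Selection 6: 4199 + 260 = 4459
Selection 7: 4459 + 260 = 4719
Selection 8: 4719 + 260 = 4979 → 4979 − 4948 = 31
Selection 9: 31 + 260 = 291
Selection 10: 291 + 260 = 551
Selection 11: 551 + 260 = 811
Selection 12: 811 + 260 = 1071
Selection 13: 1071 + 260 = 1331
Selection 14: 1331 + 260 = 1591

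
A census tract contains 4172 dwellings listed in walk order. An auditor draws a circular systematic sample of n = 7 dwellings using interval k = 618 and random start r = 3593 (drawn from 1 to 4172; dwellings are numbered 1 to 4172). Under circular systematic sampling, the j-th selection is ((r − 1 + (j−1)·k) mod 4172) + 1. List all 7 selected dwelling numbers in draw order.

3593, 39, 657, 1275, 1893, 2511, 3129

Selection 1: 3593
Selection 2: 3593 + 618 = 4211 → 4211 − 4172 = 39
Selection 3: 39 + 618 = 657
Selection 4: 657 + 618 = 1275
Selection 5: 1275 + 618 = 1893
Selection 6: 1893 + 618 = 2511
Selection 7: 2511 + 618 = 3129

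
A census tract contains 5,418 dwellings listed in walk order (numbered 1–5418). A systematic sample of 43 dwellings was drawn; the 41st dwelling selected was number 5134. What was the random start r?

94

k = 5418/43 = 126
r = 5134 − (41−1)×126 = 5134 − 5040 = 94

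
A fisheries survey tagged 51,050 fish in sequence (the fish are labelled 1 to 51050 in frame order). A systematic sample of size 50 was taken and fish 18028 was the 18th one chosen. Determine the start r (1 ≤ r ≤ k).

671

k = 51050/50 = 1021
r = 18028 − (18−1)×1021 = 18028 − 17357 = 671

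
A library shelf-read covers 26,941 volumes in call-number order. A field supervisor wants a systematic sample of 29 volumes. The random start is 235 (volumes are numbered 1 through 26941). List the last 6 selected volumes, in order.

k = N/n = 26941/29 = 929
24th selection = 235 + 23×929 = 21602
25th: 21602 + 929 = 22531
26th: 22531 + 929 = 23460
27th: 23460 + 929 = 24389
28th: 24389 + 929 = 25318
29th: 25318 + 929 = 26247

21602, 22531, 23460, 24389, 25318, 26247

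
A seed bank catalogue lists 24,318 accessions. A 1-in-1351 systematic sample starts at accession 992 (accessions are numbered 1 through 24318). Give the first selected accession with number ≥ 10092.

k = 1351
Steps past start: ⌈(10092 − 992)/1351⌉ = ⌈9100/1351⌉ = 7
Selected accession: 992 + 7×1351 = 10449

10449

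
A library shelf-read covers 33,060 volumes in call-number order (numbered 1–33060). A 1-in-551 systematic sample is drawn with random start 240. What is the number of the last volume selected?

k = 551
60th selection = r + (60−1)·k = 240 + 59×551 = 240 + 32509 = 32749

32749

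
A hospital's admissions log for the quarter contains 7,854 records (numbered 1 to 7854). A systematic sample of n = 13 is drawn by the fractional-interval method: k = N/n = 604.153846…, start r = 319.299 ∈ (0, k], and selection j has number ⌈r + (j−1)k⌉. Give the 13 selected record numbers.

j=1: r + 0k = 319.299 → ⌈·⌉ = 320
j=2: r + 1k = 923.452846… → ⌈·⌉ = 924
j=3: r + 2k = 1527.606692… → ⌈·⌉ = 1528
j=4: r + 3k = 2131.760538… → ⌈·⌉ = 2132
j=5: r + 4k = 2735.914384… → ⌈·⌉ = 2736
j=6: r + 5k = 3340.068230… → ⌈·⌉ = 3341
j=7: r + 6k = 3944.222076… → ⌈·⌉ = 3945
j=8: r + 7k = 4548.375923… → ⌈·⌉ = 4549
j=9: r + 8k = 5152.529769… → ⌈·⌉ = 5153
j=10: r + 9k = 5756.683615… → ⌈·⌉ = 5757
j=11: r + 10k = 6360.837461… → ⌈·⌉ = 6361
j=12: r + 11k = 6964.991307… → ⌈·⌉ = 6965
j=13: r + 12k = 7569.145153… → ⌈·⌉ = 7570

320, 924, 1528, 2132, 2736, 3341, 3945, 4549, 5153, 5757, 6361, 6965, 7570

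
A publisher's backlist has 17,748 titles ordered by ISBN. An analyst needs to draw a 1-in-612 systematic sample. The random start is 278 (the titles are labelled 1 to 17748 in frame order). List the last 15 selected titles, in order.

8846, 9458, 10070, 10682, 11294, 11906, 12518, 13130, 13742, 14354, 14966, 15578, 16190, 16802, 17414

15th selection = 278 + 14×612 = 8846
16th: 8846 + 612 = 9458
17th: 9458 + 612 = 10070
18th: 10070 + 612 = 10682
19th: 10682 + 612 = 11294
20th: 11294 + 612 = 11906
21st: 11906 + 612 = 12518
22nd: 12518 + 612 = 13130
23rd: 13130 + 612 = 13742
24th: 13742 + 612 = 14354
25th: 14354 + 612 = 14966
26th: 14966 + 612 = 15578
27th: 15578 + 612 = 16190
28th: 16190 + 612 = 16802
29th: 16802 + 612 = 17414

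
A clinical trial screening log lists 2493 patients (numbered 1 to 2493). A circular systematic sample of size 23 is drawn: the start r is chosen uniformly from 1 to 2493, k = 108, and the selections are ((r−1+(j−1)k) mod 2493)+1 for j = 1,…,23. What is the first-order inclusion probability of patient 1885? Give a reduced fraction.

23/2493

For each position j, as r ranges over 1…2493 the j-th selection hits every patient exactly once, so patient 1885 is selected for exactly 23 of the 2493 starts.
Inclusion probability = 23/2493.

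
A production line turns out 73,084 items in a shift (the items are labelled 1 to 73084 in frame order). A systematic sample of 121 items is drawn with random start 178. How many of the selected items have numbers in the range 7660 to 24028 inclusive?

27

k = 73084/121 = 604
First selection ≥ 7660: 178 + ⌈(7660−178)/604⌉·604 = 178 + 13×604 = 8030
Last selection ≤ 24028: 178 + ⌊(24028−178)/604⌋·604 = 178 + 39×604 = 23734
Count = 39 − 13 + 1 = 27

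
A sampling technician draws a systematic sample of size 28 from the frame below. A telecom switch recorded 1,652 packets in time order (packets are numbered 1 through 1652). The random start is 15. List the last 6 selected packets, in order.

1313, 1372, 1431, 1490, 1549, 1608

k = N/n = 1652/28 = 59
23rd selection = 15 + 22×59 = 1313
24th: 1313 + 59 = 1372
25th: 1372 + 59 = 1431
26th: 1431 + 59 = 1490
27th: 1490 + 59 = 1549
28th: 1549 + 59 = 1608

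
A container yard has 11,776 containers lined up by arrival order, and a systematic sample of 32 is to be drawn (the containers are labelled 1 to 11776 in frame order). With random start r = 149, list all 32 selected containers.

k = N/n = 11776/32 = 368
container 1: 149
container 2: 149 + 368 = 517
container 3: 517 + 368 = 885
container 4: 885 + 368 = 1253
container 5: 1253 + 368 = 1621
container 6: 1621 + 368 = 1989
container 7: 1989 + 368 = 2357
container 8: 2357 + 368 = 2725
container 9: 2725 + 368 = 3093
container 10: 3093 + 368 = 3461
container 11: 3461 + 368 = 3829
container 12: 3829 + 368 = 4197
container 13: 4197 + 368 = 4565
container 14: 4565 + 368 = 4933
container 15: 4933 + 368 = 5301
container 16: 5301 + 368 = 5669
container 17: 5669 + 368 = 6037
container 18: 6037 + 368 = 6405
container 19: 6405 + 368 = 6773
container 20: 6773 + 368 = 7141
container 21: 7141 + 368 = 7509
container 22: 7509 + 368 = 7877
container 23: 7877 + 368 = 8245
container 24: 8245 + 368 = 8613
container 25: 8613 + 368 = 8981
container 26: 8981 + 368 = 9349
container 27: 9349 + 368 = 9717
container 28: 9717 + 368 = 10085
container 29: 10085 + 368 = 10453
container 30: 10453 + 368 = 10821
container 31: 10821 + 368 = 11189
container 32: 11189 + 368 = 11557

149, 517, 885, 1253, 1621, 1989, 2357, 2725, 3093, 3461, 3829, 4197, 4565, 4933, 5301, 5669, 6037, 6405, 6773, 7141, 7509, 7877, 8245, 8613, 8981, 9349, 9717, 10085, 10453, 10821, 11189, 11557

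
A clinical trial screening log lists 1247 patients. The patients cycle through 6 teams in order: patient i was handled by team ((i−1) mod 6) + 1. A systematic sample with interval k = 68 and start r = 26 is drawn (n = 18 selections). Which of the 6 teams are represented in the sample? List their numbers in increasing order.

Consecutive selections differ by k = 68, so their team numbers differ by 68 mod 6 = 2.
gcd(68, 6) = 2, so the sample visits 6/2 = 3 distinct residues mod 6.
Start 26 is team 2; the teams hit are 2, 4, 6.

2, 4, 6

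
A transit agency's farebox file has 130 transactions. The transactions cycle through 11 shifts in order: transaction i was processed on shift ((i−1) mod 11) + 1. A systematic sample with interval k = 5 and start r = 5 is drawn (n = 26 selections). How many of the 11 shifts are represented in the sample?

Consecutive selections differ by k = 5, so their shift numbers differ by 5 mod 11 = 5.
gcd(5, 11) = 1, so the sample visits 11/1 = 11 distinct residues mod 11.
Start 5 is shift 5; the shifts hit are 1, 2, 3, 4, 5, 6, 7, 8, 9, 10, 11.

11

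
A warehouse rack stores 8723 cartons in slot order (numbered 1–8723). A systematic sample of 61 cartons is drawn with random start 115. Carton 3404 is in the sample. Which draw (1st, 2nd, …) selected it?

k = 8723/61 = 143
position = (3404 − 115)/143 + 1 = 3289/143 + 1 = 23 + 1 = 24

24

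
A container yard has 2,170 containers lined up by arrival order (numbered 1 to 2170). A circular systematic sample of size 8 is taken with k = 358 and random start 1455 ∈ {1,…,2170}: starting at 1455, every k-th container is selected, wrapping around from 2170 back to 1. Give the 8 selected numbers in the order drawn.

1455, 1813, 1, 359, 717, 1075, 1433, 1791

Selection 1: 1455
Selection 2: 1455 + 358 = 1813
Selection 3: 1813 + 358 = 2171 → 2171 − 2170 = 1
Selection 4: 1 + 358 = 359
Selection 5: 359 + 358 = 717
Selection 6: 717 + 358 = 1075
Selection 7: 1075 + 358 = 1433
Selection 8: 1433 + 358 = 1791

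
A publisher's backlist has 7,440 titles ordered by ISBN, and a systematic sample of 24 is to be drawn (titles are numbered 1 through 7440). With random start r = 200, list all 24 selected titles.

k = N/n = 7440/24 = 310
title 1: 200
title 2: 200 + 310 = 510
title 3: 510 + 310 = 820
title 4: 820 + 310 = 1130
title 5: 1130 + 310 = 1440
title 6: 1440 + 310 = 1750
title 7: 1750 + 310 = 2060
title 8: 2060 + 310 = 2370
title 9: 2370 + 310 = 2680
title 10: 2680 + 310 = 2990
title 11: 2990 + 310 = 3300
title 12: 3300 + 310 = 3610
title 13: 3610 + 310 = 3920
title 14: 3920 + 310 = 4230
title 15: 4230 + 310 = 4540
title 16: 4540 + 310 = 4850
title 17: 4850 + 310 = 5160
title 18: 5160 + 310 = 5470
title 19: 5470 + 310 = 5780
title 20: 5780 + 310 = 6090
title 21: 6090 + 310 = 6400
title 22: 6400 + 310 = 6710
title 23: 6710 + 310 = 7020
title 24: 7020 + 310 = 7330

200, 510, 820, 1130, 1440, 1750, 2060, 2370, 2680, 2990, 3300, 3610, 3920, 4230, 4540, 4850, 5160, 5470, 5780, 6090, 6400, 6710, 7020, 7330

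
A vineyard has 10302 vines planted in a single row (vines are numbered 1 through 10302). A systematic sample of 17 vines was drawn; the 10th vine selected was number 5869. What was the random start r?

415

k = 10302/17 = 606
r = 5869 − (10−1)×606 = 5869 − 5454 = 415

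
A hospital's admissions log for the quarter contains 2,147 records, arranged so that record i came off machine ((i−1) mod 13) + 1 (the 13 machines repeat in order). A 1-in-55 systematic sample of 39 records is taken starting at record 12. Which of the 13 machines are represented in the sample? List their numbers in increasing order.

1, 2, 3, 4, 5, 6, 7, 8, 9, 10, 11, 12, 13

Consecutive selections differ by k = 55, so their machine numbers differ by 55 mod 13 = 3.
gcd(55, 13) = 1, so the sample visits 13/1 = 13 distinct residues mod 13.
Start 12 is machine 12; the machines hit are 1, 2, 3, 4, 5, 6, 7, 8, 9, 10, 11, 12, 13.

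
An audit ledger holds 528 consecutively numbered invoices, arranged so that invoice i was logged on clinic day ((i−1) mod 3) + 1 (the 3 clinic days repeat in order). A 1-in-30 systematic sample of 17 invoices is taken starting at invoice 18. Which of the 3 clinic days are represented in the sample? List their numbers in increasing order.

Consecutive selections differ by k = 30, so their clinic day numbers differ by 30 mod 3 = 0.
gcd(30, 3) = 3, so the sample visits 3/3 = 1 distinct residues mod 3.
Start 18 is clinic day 3; the clinic days hit are 3.

3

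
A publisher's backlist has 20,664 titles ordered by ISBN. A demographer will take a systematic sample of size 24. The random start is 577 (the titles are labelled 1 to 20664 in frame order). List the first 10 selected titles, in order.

577, 1438, 2299, 3160, 4021, 4882, 5743, 6604, 7465, 8326

k = N/n = 20664/24 = 861
title 1: 577
title 2: 577 + 861 = 1438
title 3: 1438 + 861 = 2299
title 4: 2299 + 861 = 3160
title 5: 3160 + 861 = 4021
title 6: 4021 + 861 = 4882
title 7: 4882 + 861 = 5743
title 8: 5743 + 861 = 6604
title 9: 6604 + 861 = 7465
title 10: 7465 + 861 = 8326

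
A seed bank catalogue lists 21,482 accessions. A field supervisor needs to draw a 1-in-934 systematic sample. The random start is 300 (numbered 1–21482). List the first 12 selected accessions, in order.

300, 1234, 2168, 3102, 4036, 4970, 5904, 6838, 7772, 8706, 9640, 10574

accession 1: 300
accession 2: 300 + 934 = 1234
accession 3: 1234 + 934 = 2168
accession 4: 2168 + 934 = 3102
accession 5: 3102 + 934 = 4036
accession 6: 4036 + 934 = 4970
accession 7: 4970 + 934 = 5904
accession 8: 5904 + 934 = 6838
accession 9: 6838 + 934 = 7772
accession 10: 7772 + 934 = 8706
accession 11: 8706 + 934 = 9640
accession 12: 9640 + 934 = 10574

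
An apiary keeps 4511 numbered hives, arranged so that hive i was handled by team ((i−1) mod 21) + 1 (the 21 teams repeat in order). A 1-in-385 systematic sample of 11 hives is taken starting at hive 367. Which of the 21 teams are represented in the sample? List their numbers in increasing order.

Consecutive selections differ by k = 385, so their team numbers differ by 385 mod 21 = 7.
gcd(385, 21) = 7, so the sample visits 21/7 = 3 distinct residues mod 21.
Start 367 is team 10; the teams hit are 3, 10, 17.

3, 10, 17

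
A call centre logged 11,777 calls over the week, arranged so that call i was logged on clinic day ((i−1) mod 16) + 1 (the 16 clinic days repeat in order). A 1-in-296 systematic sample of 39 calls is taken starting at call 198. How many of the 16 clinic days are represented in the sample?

Consecutive selections differ by k = 296, so their clinic day numbers differ by 296 mod 16 = 8.
gcd(296, 16) = 8, so the sample visits 16/8 = 2 distinct residues mod 16.
Start 198 is clinic day 6; the clinic days hit are 6, 14.

2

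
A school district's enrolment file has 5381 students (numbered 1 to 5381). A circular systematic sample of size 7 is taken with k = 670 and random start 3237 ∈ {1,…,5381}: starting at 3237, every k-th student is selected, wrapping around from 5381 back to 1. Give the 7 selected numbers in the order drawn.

3237, 3907, 4577, 5247, 536, 1206, 1876

Selection 1: 3237
Selection 2: 3237 + 670 = 3907
Selection 3: 3907 + 670 = 4577
Selection 4: 4577 + 670 = 5247
Selection 5: 5247 + 670 = 5917 → 5917 − 5381 = 536
Selection 6: 536 + 670 = 1206
Selection 7: 1206 + 670 = 1876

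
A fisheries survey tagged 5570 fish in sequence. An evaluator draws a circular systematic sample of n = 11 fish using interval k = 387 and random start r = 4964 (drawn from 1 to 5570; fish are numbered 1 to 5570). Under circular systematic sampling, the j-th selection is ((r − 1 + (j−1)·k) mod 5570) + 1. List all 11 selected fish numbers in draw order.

4964, 5351, 168, 555, 942, 1329, 1716, 2103, 2490, 2877, 3264

Selection 1: 4964
Selection 2: 4964 + 387 = 5351
Selection 3: 5351 + 387 = 5738 → 5738 − 5570 = 168
Selection 4: 168 + 387 = 555
Selection 5: 555 + 387 = 942
Selection 6: 942 + 387 = 1329
Selection 7: 1329 + 387 = 1716
Selection 8: 1716 + 387 = 2103
Selection 9: 2103 + 387 = 2490
Selection 10: 2490 + 387 = 2877
Selection 11: 2877 + 387 = 3264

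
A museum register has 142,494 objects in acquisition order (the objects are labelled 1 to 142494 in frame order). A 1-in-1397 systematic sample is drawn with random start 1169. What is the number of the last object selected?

k = 1397
102nd selection = r + (102−1)·k = 1169 + 101×1397 = 1169 + 141097 = 142266

142266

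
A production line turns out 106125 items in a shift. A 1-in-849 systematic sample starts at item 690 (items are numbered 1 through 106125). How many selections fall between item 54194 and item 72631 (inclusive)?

21

k = 849
First selection ≥ 54194: 690 + ⌈(54194−690)/849⌉·849 = 690 + 64×849 = 55026
Last selection ≤ 72631: 690 + ⌊(72631−690)/849⌋·849 = 690 + 84×849 = 72006
Count = 84 − 64 + 1 = 21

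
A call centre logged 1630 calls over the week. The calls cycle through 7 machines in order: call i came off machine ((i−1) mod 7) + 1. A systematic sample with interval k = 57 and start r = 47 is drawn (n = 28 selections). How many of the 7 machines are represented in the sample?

7

Consecutive selections differ by k = 57, so their machine numbers differ by 57 mod 7 = 1.
gcd(57, 7) = 1, so the sample visits 7/1 = 7 distinct residues mod 7.
Start 47 is machine 5; the machines hit are 1, 2, 3, 4, 5, 6, 7.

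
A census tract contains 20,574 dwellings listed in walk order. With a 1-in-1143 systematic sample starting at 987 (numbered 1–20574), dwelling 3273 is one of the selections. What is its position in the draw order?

3

k = 1143
position = (3273 − 987)/1143 + 1 = 2286/1143 + 1 = 2 + 1 = 3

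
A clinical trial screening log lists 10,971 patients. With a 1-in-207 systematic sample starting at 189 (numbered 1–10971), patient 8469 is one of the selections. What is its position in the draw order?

41

k = 207
position = (8469 − 189)/207 + 1 = 8280/207 + 1 = 40 + 1 = 41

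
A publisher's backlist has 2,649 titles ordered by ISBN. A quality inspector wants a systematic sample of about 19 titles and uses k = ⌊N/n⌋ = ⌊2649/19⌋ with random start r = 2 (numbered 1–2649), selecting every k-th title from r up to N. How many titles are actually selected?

20

k = ⌊2649/19⌋ = 139
Achieved size = ⌊(2649 − 2)/139⌋ + 1 = ⌊2647/139⌋ + 1 = 19 + 1 = 20
(last selection: 2 + 19×139 = 2643 ≤ 2649; next would be 2782 > 2649)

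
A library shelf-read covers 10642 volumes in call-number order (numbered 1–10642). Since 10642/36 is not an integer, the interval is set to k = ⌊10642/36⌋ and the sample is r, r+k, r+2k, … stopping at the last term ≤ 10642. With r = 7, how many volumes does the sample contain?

37

k = ⌊10642/36⌋ = 295
Achieved size = ⌊(10642 − 7)/295⌋ + 1 = ⌊10635/295⌋ + 1 = 36 + 1 = 37
(last selection: 7 + 36×295 = 10627 ≤ 10642; next would be 10922 > 10642)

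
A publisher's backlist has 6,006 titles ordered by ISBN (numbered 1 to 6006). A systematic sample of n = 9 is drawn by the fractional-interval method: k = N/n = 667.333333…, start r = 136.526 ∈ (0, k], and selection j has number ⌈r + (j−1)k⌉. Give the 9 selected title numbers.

j=1: r + 0k = 136.526 → ⌈·⌉ = 137
j=2: r + 1k = 803.859333… → ⌈·⌉ = 804
j=3: r + 2k = 1471.192666… → ⌈·⌉ = 1472
j=4: r + 3k = 2138.526 → ⌈·⌉ = 2139
j=5: r + 4k = 2805.859333… → ⌈·⌉ = 2806
j=6: r + 5k = 3473.192666… → ⌈·⌉ = 3474
j=7: r + 6k = 4140.526 → ⌈·⌉ = 4141
j=8: r + 7k = 4807.859333… → ⌈·⌉ = 4808
j=9: r + 8k = 5475.192666… → ⌈·⌉ = 5476

137, 804, 1472, 2139, 2806, 3474, 4141, 4808, 5476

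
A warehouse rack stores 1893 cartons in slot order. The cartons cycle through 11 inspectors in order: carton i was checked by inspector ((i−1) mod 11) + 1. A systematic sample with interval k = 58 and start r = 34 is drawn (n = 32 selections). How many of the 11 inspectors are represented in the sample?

Consecutive selections differ by k = 58, so their inspector numbers differ by 58 mod 11 = 3.
gcd(58, 11) = 1, so the sample visits 11/1 = 11 distinct residues mod 11.
Start 34 is inspector 1; the inspectors hit are 1, 2, 3, 4, 5, 6, 7, 8, 9, 10, 11.

11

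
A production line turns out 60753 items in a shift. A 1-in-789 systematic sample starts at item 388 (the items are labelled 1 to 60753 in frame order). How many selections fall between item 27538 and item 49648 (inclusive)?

k = 789
First selection ≥ 27538: 388 + ⌈(27538−388)/789⌉·789 = 388 + 35×789 = 28003
Last selection ≤ 49648: 388 + ⌊(49648−388)/789⌋·789 = 388 + 62×789 = 49306
Count = 62 − 35 + 1 = 28

28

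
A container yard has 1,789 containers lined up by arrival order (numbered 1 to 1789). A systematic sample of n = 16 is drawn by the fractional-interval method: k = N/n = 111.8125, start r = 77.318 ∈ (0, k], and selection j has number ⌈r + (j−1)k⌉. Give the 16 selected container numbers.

78, 190, 301, 413, 525, 637, 749, 861, 972, 1084, 1196, 1308, 1420, 1531, 1643, 1755

j=1: r + 0k = 77.318 → ⌈·⌉ = 78
j=2: r + 1k = 189.1305 → ⌈·⌉ = 190
j=3: r + 2k = 300.943 → ⌈·⌉ = 301
j=4: r + 3k = 412.7555 → ⌈·⌉ = 413
j=5: r + 4k = 524.568 → ⌈·⌉ = 525
j=6: r + 5k = 636.3805 → ⌈·⌉ = 637
j=7: r + 6k = 748.193 → ⌈·⌉ = 749
j=8: r + 7k = 860.0055 → ⌈·⌉ = 861
j=9: r + 8k = 971.818 → ⌈·⌉ = 972
j=10: r + 9k = 1083.6305 → ⌈·⌉ = 1084
j=11: r + 10k = 1195.443 → ⌈·⌉ = 1196
j=12: r + 11k = 1307.2555 → ⌈·⌉ = 1308
j=13: r + 12k = 1419.068 → ⌈·⌉ = 1420
j=14: r + 13k = 1530.8805 → ⌈·⌉ = 1531
j=15: r + 14k = 1642.693 → ⌈·⌉ = 1643
j=16: r + 15k = 1754.5055 → ⌈·⌉ = 1755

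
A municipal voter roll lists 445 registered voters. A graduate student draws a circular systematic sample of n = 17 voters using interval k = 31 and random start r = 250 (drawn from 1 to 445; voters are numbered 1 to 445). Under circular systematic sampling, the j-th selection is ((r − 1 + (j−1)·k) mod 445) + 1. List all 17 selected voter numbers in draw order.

Selection 1: 250
Selection 2: 250 + 31 = 281
Selection 3: 281 + 31 = 312
Selection 4: 312 + 31 = 343
Selection 5: 343 + 31 = 374
Selection 6: 374 + 31 = 405
Selection 7: 405 + 31 = 436
Selection 8: 436 + 31 = 467 → 467 − 445 = 22
Selection 9: 22 + 31 = 53
Selection 10: 53 + 31 = 84
Selection 11: 84 + 31 = 115
Selection 12: 115 + 31 = 146
Selection 13: 146 + 31 = 177
Selection 14: 177 + 31 = 208
Selection 15: 208 + 31 = 239
Selection 16: 239 + 31 = 270
Selection 17: 270 + 31 = 301

250, 281, 312, 343, 374, 405, 436, 22, 53, 84, 115, 146, 177, 208, 239, 270, 301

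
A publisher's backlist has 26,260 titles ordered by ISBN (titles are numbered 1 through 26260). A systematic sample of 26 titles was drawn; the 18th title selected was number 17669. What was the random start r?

k = 26260/26 = 1010
r = 17669 − (18−1)×1010 = 17669 − 17170 = 499

499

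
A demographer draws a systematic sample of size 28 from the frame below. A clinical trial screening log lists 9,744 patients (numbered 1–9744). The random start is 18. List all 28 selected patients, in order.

k = N/n = 9744/28 = 348
patient 1: 18
patient 2: 18 + 348 = 366
patient 3: 366 + 348 = 714
patient 4: 714 + 348 = 1062
patient 5: 1062 + 348 = 1410
patient 6: 1410 + 348 = 1758
patient 7: 1758 + 348 = 2106
patient 8: 2106 + 348 = 2454
patient 9: 2454 + 348 = 2802
patient 10: 2802 + 348 = 3150
patient 11: 3150 + 348 = 3498
patient 12: 3498 + 348 = 3846
patient 13: 3846 + 348 = 4194
patient 14: 4194 + 348 = 4542
patient 15: 4542 + 348 = 4890
patient 16: 4890 + 348 = 5238
patient 17: 5238 + 348 = 5586
patient 18: 5586 + 348 = 5934
patient 19: 5934 + 348 = 6282
patient 20: 6282 + 348 = 6630
patient 21: 6630 + 348 = 6978
patient 22: 6978 + 348 = 7326
patient 23: 7326 + 348 = 7674
patient 24: 7674 + 348 = 8022
patient 25: 8022 + 348 = 8370
patient 26: 8370 + 348 = 8718
patient 27: 8718 + 348 = 9066
patient 28: 9066 + 348 = 9414

18, 366, 714, 1062, 1410, 1758, 2106, 2454, 2802, 3150, 3498, 3846, 4194, 4542, 4890, 5238, 5586, 5934, 6282, 6630, 6978, 7326, 7674, 8022, 8370, 8718, 9066, 9414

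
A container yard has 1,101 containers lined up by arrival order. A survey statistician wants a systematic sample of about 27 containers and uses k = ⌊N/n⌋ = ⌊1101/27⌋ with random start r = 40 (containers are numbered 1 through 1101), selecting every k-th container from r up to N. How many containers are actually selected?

27

k = ⌊1101/27⌋ = 40
Achieved size = ⌊(1101 − 40)/40⌋ + 1 = ⌊1061/40⌋ + 1 = 26 + 1 = 27
(last selection: 40 + 26×40 = 1080 ≤ 1101; next would be 1120 > 1101)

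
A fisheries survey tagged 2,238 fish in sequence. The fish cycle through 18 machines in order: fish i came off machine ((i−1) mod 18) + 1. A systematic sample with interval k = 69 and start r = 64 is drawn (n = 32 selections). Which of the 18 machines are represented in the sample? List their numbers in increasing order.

Consecutive selections differ by k = 69, so their machine numbers differ by 69 mod 18 = 15.
gcd(69, 18) = 3, so the sample visits 18/3 = 6 distinct residues mod 18.
Start 64 is machine 10; the machines hit are 1, 4, 7, 10, 13, 16.

1, 4, 7, 10, 13, 16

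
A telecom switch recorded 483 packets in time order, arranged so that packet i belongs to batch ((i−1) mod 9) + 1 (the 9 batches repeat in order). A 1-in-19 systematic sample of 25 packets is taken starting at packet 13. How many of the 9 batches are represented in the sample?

9

Consecutive selections differ by k = 19, so their batch numbers differ by 19 mod 9 = 1.
gcd(19, 9) = 1, so the sample visits 9/1 = 9 distinct residues mod 9.
Start 13 is batch 4; the batches hit are 1, 2, 3, 4, 5, 6, 7, 8, 9.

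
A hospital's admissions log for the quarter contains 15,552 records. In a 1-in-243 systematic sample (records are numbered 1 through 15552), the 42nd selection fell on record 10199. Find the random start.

k = 243
r = 10199 − (42−1)×243 = 10199 − 9963 = 236

236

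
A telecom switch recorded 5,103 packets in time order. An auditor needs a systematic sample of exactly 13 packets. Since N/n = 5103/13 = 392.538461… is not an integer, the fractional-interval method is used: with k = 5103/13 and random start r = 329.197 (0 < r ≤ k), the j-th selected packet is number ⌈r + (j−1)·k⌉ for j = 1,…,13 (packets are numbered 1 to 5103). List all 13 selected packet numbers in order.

330, 722, 1115, 1507, 1900, 2292, 2685, 3077, 3470, 3863, 4255, 4648, 5040

j=1: r + 0k = 329.197 → ⌈·⌉ = 330
j=2: r + 1k = 721.735461… → ⌈·⌉ = 722
j=3: r + 2k = 1114.273923… → ⌈·⌉ = 1115
j=4: r + 3k = 1506.812384… → ⌈·⌉ = 1507
j=5: r + 4k = 1899.350846… → ⌈·⌉ = 1900
j=6: r + 5k = 2291.889307… → ⌈·⌉ = 2292
j=7: r + 6k = 2684.427769… → ⌈·⌉ = 2685
j=8: r + 7k = 3076.966230… → ⌈·⌉ = 3077
j=9: r + 8k = 3469.504692… → ⌈·⌉ = 3470
j=10: r + 9k = 3862.043153… → ⌈·⌉ = 3863
j=11: r + 10k = 4254.581615… → ⌈·⌉ = 4255
j=12: r + 11k = 4647.120076… → ⌈·⌉ = 4648
j=13: r + 12k = 5039.658538… → ⌈·⌉ = 5040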